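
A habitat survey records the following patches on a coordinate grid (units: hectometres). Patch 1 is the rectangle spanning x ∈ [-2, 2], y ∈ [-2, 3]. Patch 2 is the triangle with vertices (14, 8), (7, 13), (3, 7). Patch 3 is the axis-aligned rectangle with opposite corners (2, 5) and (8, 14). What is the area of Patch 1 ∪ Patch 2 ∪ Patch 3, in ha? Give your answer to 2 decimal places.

88.49

By inclusion–exclusion:
Individual areas: |Patch 1| = 20, |Patch 2| = 31, |Patch 3| = 54.
|Patch 1∩Patch 2| = 0.
|Patch 1∩Patch 3| = 0 (no overlap).
|Patch 2∩Patch 3| = 16.5065.
|Patch 1∩Patch 2∩Patch 3| = 0.
|Patch 1 ∪ Patch 2 ∪ Patch 3| = 105 − 16.5065 + 0 = 88.49.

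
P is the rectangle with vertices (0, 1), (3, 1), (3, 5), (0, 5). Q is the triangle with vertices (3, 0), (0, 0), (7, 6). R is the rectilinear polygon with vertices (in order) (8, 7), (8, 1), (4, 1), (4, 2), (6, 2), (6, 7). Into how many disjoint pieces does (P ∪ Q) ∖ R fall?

(P ∪ Q) ∖ R is a single connected region.

1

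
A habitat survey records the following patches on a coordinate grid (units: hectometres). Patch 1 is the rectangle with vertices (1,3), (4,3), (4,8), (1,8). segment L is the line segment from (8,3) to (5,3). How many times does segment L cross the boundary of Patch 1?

The segment lies entirely outside Patch 1 and never meets its boundary.

0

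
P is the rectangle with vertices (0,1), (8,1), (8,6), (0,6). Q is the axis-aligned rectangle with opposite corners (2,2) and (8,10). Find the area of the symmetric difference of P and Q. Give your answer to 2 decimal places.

|P∩Q|: x∈[2,8], y∈[2,6] → 6·4 = 24.
|P △ Q| = |P| + |Q| − 2·|P∩Q| = 40 + 48 − 48 = 40.00.

40.00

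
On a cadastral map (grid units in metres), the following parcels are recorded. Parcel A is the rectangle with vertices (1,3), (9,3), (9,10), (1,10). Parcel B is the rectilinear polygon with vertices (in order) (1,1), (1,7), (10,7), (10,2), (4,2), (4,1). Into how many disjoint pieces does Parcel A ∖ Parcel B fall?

Parcel A ∖ Parcel B is a single connected region.

1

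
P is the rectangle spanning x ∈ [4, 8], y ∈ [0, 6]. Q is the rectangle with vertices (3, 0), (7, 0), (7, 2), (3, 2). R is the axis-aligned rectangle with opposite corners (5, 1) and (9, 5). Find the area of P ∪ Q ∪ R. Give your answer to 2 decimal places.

By inclusion–exclusion:
Individual areas: |P| = 24, |Q| = 8, |R| = 16.
|P∩Q|: x∈[4,7], y∈[0,2] → 3·2 = 6.
|P∩R|: x∈[5,8], y∈[1,5] → 3·4 = 12.
|Q∩R|: x∈[5,7], y∈[1,2] → 2·1 = 2.
|P∩Q∩R| = 2.
|P ∪ Q ∪ R| = 48 − 20 + 2 = 30.00.

30.00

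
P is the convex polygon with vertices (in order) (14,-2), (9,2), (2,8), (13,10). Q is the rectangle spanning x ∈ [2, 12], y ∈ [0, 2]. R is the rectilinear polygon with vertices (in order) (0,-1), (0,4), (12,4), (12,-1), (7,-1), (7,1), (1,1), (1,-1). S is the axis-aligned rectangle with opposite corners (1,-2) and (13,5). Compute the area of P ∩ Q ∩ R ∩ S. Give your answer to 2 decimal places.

3.50

The intersection is the polygon with vertices (12,0), (11.5,0), (9,2), (12,2).
By the shoelace formula its area is 3.50.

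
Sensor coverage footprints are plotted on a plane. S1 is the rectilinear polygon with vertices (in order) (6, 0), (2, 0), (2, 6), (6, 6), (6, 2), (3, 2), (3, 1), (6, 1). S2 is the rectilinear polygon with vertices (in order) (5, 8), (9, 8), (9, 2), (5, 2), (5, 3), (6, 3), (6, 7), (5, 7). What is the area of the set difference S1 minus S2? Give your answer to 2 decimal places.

|S1| = 21, |S1∩S2| = 1.
|S1 ∖ S2| = |S1| − |S1∩S2| = 21 − 1 = 20.00.

20.00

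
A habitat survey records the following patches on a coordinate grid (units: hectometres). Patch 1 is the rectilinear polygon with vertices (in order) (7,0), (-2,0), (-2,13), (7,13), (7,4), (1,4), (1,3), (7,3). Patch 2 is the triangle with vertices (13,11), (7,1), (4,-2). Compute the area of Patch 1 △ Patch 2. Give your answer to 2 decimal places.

|Patch 1| = 111, |Patch 2| = 6, |Patch 1∩Patch 2| = 1.3846.
|Patch 1 △ Patch 2| = |Patch 1| + |Patch 2| − 2·|Patch 1∩Patch 2| = 111 + 6 − 2.7692 = 114.23.

114.23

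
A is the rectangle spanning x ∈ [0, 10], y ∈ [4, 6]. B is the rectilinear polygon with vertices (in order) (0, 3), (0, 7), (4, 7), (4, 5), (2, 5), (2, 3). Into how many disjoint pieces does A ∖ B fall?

A ∖ B is a single connected region.

1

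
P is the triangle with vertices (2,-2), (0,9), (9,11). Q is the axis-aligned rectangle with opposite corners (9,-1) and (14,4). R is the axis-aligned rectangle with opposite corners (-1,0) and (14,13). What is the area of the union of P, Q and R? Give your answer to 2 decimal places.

201.44

By inclusion–exclusion:
Individual areas: |P| = 51.5, |Q| = 25, |R| = 195.
|P∩Q| = 0.
|P∩R| = 50.0594.
|Q∩R|: x∈[9,14], y∈[0,4] → 5·4 = 20.
|P∩Q∩R| = 0.
|P ∪ Q ∪ R| = 271.5 − 70.0594 + 0 = 201.44.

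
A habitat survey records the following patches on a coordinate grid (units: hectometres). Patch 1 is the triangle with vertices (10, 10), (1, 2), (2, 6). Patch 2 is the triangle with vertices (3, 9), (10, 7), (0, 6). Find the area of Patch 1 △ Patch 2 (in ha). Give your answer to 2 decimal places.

20.20

|Patch 1| = 14, |Patch 2| = 13.5, |Patch 1∩Patch 2| = 3.6496.
|Patch 1 △ Patch 2| = |Patch 1| + |Patch 2| − 2·|Patch 1∩Patch 2| = 14 + 13.5 − 7.2992 = 20.20.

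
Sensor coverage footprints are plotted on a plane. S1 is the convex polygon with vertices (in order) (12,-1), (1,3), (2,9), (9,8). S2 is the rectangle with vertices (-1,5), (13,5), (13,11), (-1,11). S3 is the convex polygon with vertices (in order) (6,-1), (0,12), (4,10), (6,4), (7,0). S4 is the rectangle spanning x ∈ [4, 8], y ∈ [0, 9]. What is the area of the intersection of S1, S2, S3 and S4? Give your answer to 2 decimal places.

3.88

The intersection is the polygon with vertices (5.667,5), (4,5), (4,8.714), (4.45,8.65).
By the shoelace formula its area is 3.88.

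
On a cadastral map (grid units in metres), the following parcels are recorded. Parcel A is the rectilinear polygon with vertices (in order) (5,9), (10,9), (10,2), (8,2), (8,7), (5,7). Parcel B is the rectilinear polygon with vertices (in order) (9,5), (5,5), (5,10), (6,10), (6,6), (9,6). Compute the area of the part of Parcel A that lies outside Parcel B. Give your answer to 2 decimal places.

17.00

|Parcel A| = 20, |Parcel A∩Parcel B| = 3.
|Parcel A ∖ Parcel B| = |Parcel A| − |Parcel A∩Parcel B| = 20 − 3 = 17.00.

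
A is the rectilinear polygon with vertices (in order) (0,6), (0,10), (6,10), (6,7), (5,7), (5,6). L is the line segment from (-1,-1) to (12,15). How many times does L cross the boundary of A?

The segment meets the boundary at (6,7.615), (5.5,7), (5,6.385), (4.688,6).

4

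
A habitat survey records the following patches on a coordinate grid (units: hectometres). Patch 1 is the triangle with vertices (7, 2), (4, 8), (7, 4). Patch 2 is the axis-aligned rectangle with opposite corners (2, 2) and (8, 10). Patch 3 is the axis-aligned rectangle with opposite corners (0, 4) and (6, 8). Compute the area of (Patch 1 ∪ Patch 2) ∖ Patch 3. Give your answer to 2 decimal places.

|Patch 1 ∪ Patch 2| = 48.
|(Patch 1 ∪ Patch 2) ∩ Patch 3| = 16.
|(Patch 1 ∪ Patch 2) ∖ Patch 3| = 48 − 16 = 32.00.

32.00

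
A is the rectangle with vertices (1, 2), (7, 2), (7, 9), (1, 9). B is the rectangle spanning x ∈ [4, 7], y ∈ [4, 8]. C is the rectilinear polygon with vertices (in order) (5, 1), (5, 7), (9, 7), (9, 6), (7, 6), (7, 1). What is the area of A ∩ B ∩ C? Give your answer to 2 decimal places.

The intersection is the polygon with vertices (5,4), (5,7), (7,7), (7,6), (7,4).
By the shoelace formula its area is 6.00.

6.00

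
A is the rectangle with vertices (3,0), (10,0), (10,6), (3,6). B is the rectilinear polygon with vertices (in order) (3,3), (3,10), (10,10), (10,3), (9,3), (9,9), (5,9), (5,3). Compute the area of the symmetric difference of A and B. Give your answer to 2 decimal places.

49.00

|A| = 42, |B| = 25, |A∩B| = 9.
|A △ B| = |A| + |B| − 2·|A∩B| = 42 + 25 − 18 = 49.00.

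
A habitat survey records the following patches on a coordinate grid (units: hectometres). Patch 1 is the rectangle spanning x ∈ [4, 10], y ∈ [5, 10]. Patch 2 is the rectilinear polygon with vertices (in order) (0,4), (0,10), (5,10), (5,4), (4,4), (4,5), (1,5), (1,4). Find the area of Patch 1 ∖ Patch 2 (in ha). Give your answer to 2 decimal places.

25.00

|Patch 1| = 30, |Patch 1∩Patch 2| = 5.
|Patch 1 ∖ Patch 2| = |Patch 1| − |Patch 1∩Patch 2| = 30 − 5 = 25.00.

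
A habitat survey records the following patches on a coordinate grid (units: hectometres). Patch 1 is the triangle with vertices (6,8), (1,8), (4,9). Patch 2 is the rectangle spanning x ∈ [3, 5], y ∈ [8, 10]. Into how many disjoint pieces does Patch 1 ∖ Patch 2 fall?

2

Patch 1 ∖ Patch 2 splits into 2 disjoint pieces (area 0.25, area 0.6667).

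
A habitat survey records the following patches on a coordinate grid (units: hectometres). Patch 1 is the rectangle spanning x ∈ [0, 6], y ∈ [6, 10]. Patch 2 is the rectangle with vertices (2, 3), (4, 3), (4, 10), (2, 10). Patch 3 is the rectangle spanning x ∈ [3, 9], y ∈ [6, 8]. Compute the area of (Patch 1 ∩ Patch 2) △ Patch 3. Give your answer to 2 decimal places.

16.00

|Patch 1 ∩ Patch 2| = 8.
|(Patch 1 ∩ Patch 2) ∩ Patch 3| = 2.
|(Patch 1 ∩ Patch 2) △ Patch 3| = 8 + 12 − 4 = 16.00.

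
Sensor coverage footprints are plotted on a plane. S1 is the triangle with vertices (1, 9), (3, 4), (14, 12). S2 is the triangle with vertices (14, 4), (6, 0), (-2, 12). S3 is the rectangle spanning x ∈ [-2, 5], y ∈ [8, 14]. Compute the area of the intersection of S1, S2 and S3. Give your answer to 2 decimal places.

4.26

The intersection is the polygon with vertices (3.053,9.474), (5,8.5), (5,8), (1.4,8), (1,9).
By the shoelace formula its area is 4.26.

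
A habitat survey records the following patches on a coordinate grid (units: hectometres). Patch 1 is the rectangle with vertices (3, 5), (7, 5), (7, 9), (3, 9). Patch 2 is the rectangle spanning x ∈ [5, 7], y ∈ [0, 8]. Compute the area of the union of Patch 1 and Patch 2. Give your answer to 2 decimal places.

By inclusion–exclusion:
Individual areas: |Patch 1| = 16, |Patch 2| = 16.
|Patch 1∩Patch 2|: x∈[5,7], y∈[5,8] → 2·3 = 6.
|Patch 1 ∪ Patch 2| = 32 − 6 = 26.00.

26.00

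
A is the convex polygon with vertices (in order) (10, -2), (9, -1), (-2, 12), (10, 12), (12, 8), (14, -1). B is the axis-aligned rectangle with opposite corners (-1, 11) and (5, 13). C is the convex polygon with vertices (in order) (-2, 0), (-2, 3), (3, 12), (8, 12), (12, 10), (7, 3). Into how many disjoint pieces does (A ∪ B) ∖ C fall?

(A ∪ B) ∖ C splits into 3 disjoint pieces (area 46.9318, area 14.9177, area 1.3333).

3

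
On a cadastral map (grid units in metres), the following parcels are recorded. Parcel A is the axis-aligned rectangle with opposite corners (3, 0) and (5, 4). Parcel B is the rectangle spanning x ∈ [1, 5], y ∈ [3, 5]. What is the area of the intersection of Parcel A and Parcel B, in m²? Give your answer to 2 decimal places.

2.00

|Parcel A∩Parcel B|: x∈[3,5], y∈[3,4] → 2·1 = 2.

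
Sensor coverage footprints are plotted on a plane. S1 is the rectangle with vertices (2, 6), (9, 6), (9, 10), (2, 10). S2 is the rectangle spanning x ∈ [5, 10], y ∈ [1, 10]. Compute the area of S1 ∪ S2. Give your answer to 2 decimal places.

By inclusion–exclusion:
Individual areas: |S1| = 28, |S2| = 45.
|S1∩S2|: x∈[5,9], y∈[6,10] → 4·4 = 16.
|S1 ∪ S2| = 73 − 16 = 57.00.

57.00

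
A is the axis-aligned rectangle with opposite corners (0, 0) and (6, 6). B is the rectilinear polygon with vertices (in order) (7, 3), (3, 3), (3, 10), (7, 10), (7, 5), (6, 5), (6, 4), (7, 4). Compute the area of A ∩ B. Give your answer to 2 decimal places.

9.00

The intersection is the polygon with vertices (6,3), (3,3), (3,6), (6,6), (6,5), (6,4).
By the shoelace formula its area is 9.00.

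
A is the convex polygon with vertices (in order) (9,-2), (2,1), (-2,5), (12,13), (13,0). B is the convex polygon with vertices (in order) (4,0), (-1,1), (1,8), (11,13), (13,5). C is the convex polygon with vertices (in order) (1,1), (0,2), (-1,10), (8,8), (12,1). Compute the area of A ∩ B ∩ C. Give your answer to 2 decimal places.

58.42

The intersection is the polygon with vertices (-0.143,3.143), (-0.217,3.739), (0.561,6.463), (4.58,8.76), (8,8), (10.506,3.615), (5.8,1), (2,1).
By the shoelace formula its area is 58.42.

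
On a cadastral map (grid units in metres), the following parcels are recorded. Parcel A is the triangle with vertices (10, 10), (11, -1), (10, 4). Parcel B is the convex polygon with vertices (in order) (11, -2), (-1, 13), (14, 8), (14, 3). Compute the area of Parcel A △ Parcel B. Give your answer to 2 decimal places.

|Parcel A| = 3, |Parcel B| = 90, |Parcel A∩Parcel B| = 2.9792.
|Parcel A △ Parcel B| = |Parcel A| + |Parcel B| − 2·|Parcel A∩Parcel B| = 3 + 90 − 5.9583 = 87.04.

87.04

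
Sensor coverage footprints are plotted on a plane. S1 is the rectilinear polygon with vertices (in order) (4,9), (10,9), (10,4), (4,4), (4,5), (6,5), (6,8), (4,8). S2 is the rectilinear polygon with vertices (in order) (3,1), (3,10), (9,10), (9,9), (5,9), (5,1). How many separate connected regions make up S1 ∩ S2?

S1 ∩ S2 splits into 2 disjoint pieces (area 1, area 1).

2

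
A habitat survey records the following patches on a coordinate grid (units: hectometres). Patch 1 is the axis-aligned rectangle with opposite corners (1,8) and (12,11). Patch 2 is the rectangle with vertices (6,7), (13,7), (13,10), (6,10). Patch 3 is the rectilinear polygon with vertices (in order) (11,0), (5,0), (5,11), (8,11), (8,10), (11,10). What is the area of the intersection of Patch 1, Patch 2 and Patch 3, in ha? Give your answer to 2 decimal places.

The intersection is the polygon with vertices (6,8), (6,10), (8,10), (11,10), (11,8).
By the shoelace formula its area is 10.00.

10.00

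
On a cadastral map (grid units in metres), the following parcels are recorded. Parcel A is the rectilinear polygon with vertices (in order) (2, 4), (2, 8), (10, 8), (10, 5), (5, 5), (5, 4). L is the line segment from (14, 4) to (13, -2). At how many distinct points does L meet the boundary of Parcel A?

0

The segment lies entirely outside Parcel A and never meets its boundary.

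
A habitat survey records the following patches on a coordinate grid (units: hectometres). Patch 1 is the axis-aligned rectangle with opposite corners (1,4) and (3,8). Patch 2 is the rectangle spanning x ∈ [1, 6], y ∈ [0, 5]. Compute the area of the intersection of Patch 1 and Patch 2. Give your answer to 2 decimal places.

|Patch 1∩Patch 2|: x∈[1,3], y∈[4,5] → 2·1 = 2.

2.00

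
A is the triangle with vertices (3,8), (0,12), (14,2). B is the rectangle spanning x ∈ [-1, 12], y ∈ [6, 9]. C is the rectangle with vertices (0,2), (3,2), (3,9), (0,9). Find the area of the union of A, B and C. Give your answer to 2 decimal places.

By inclusion–exclusion:
Individual areas: |A| = 13, |B| = 39, |C| = 21.
|A∩B| = 6.6083.
|A∩C| = 0.375.
|B∩C|: x∈[0,3], y∈[6,9] → 3·3 = 9.
|A∩B∩C| = 0.375.
|A ∪ B ∪ C| = 73 − 15.9833 + 0.375 = 57.39.

57.39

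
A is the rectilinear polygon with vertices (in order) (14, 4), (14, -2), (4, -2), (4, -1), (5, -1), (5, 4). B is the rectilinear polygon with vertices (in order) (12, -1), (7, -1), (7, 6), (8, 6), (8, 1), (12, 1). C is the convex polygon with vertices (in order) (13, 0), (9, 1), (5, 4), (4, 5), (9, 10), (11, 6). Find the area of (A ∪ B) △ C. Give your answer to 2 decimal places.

61.33

|A ∪ B| = 57.
|(A ∪ B) ∩ C| = 19.3333.
|(A ∪ B) △ C| = 57 + 43 − 38.6667 = 61.33.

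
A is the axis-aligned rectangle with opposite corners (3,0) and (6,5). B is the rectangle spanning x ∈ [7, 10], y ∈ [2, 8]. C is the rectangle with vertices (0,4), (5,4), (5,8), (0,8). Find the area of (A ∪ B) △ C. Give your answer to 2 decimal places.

49.00

|A ∪ B| = 33.
|(A ∪ B) ∩ C| = 2.
|(A ∪ B) △ C| = 33 + 20 − 4 = 49.00.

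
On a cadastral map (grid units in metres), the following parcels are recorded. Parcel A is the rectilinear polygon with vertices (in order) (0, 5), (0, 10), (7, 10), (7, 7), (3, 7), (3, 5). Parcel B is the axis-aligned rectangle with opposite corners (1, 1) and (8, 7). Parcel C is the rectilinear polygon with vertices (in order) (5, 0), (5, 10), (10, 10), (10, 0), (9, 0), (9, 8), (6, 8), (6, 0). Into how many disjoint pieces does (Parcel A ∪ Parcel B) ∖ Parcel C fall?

(Parcel A ∪ Parcel B) ∖ Parcel C splits into 2 disjoint pieces (area 41, area 13).

2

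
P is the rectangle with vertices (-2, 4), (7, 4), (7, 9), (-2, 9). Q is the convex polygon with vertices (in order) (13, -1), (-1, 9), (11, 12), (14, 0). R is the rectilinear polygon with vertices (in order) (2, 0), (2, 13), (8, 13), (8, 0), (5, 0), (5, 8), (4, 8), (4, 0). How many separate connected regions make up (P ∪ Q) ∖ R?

3

(P ∪ Q) ∖ R splits into 3 disjoint pieces (area 21.125, area 49.4464, area 4).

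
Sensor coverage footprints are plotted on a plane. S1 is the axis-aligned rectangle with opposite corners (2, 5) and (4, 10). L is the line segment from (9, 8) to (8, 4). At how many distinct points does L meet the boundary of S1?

The segment lies entirely outside S1 and never meets its boundary.

0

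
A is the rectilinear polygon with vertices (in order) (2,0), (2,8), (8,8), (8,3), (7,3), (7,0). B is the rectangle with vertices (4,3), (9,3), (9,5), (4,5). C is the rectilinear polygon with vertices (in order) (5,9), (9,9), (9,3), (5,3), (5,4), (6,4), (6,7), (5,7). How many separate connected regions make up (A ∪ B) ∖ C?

1

(A ∪ B) ∖ C is a single connected region.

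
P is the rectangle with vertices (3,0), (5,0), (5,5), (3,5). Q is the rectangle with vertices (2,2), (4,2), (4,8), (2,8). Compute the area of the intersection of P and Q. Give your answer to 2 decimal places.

|P∩Q|: x∈[3,4], y∈[2,5] → 1·3 = 3.

3.00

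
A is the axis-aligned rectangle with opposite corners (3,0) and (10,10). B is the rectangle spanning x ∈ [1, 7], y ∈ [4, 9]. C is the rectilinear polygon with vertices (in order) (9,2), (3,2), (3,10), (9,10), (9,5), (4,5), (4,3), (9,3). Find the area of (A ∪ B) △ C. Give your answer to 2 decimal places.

42.00

|A ∪ B| = 80.
|(A ∪ B) ∩ C| = 38.
|(A ∪ B) △ C| = 80 + 38 − 76 = 42.00.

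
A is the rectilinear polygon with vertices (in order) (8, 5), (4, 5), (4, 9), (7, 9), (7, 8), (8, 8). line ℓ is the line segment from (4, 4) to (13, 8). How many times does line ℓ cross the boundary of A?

The segment meets the boundary at (8,5.778), (6.25,5).

2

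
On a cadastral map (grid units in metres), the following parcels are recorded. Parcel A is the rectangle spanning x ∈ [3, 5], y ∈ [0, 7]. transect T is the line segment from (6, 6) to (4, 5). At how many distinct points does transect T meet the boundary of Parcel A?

The segment meets the boundary at (5,5.5).

1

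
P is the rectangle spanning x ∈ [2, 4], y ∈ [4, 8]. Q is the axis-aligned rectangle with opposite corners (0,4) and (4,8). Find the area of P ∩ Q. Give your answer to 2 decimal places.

|P∩Q|: x∈[2,4], y∈[4,8] → 2·4 = 8.

8.00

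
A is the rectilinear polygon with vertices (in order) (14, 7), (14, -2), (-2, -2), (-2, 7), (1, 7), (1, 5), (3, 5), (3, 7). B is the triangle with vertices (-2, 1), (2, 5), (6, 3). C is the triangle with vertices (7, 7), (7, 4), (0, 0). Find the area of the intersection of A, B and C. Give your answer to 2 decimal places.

The intersection is the polygon with vertices (5.6,3.2), (4.667,2.667), (2,2), (4,4).
By the shoelace formula its area is 2.80.

2.80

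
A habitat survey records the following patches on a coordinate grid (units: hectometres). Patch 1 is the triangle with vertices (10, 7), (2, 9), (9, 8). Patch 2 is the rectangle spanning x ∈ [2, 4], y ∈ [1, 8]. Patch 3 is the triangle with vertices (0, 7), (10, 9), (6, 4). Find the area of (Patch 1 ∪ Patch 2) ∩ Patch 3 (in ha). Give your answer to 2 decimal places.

5.87

|Patch 1 ∪ Patch 2| = 17.
|(Patch 1 ∪ Patch 2) ∩ Patch 3| = 5.87.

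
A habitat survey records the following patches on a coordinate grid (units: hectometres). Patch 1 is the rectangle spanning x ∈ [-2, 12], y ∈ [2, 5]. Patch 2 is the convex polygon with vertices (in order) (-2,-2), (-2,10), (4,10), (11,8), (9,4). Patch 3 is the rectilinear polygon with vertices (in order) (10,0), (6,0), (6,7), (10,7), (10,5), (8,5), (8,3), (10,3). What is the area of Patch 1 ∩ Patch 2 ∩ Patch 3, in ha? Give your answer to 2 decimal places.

4.18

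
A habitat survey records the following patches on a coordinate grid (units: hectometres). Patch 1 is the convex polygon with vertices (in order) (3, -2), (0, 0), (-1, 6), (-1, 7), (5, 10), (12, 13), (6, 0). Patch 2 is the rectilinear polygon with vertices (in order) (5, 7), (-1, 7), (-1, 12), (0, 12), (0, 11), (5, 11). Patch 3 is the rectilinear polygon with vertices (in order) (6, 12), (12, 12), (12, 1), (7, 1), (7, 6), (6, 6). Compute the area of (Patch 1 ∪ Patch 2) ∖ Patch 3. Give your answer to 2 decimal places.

86.07

|Patch 1 ∪ Patch 2| = 111.5.
|(Patch 1 ∪ Patch 2) ∩ Patch 3| = 25.4332.
|(Patch 1 ∪ Patch 2) ∖ Patch 3| = 111.5 − 25.4332 = 86.07.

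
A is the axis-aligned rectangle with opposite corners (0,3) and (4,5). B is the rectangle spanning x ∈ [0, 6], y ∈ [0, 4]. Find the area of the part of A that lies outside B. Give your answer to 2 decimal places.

4.00

|A∩B|: x∈[0,4], y∈[3,4] → 4·1 = 4.
|A| = 8.
|A ∖ B| = |A| − |A∩B| = 8 − 4 = 4.00.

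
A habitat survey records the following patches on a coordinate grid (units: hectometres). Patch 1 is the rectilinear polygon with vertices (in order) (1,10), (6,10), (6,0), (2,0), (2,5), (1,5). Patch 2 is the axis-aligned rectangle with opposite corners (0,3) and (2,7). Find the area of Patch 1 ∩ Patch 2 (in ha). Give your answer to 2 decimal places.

2.00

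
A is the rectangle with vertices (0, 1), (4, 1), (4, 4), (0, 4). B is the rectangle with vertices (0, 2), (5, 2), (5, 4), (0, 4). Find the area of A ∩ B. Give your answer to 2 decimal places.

8.00

|A∩B|: x∈[0,4], y∈[2,4] → 4·2 = 8.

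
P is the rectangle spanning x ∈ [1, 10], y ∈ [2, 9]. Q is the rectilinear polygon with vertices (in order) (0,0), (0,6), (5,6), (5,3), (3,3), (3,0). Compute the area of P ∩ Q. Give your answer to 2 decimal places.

The intersection is the polygon with vertices (1,2), (1,6), (5,6), (5,3), (3,3), (3,2).
By the shoelace formula its area is 14.00.

14.00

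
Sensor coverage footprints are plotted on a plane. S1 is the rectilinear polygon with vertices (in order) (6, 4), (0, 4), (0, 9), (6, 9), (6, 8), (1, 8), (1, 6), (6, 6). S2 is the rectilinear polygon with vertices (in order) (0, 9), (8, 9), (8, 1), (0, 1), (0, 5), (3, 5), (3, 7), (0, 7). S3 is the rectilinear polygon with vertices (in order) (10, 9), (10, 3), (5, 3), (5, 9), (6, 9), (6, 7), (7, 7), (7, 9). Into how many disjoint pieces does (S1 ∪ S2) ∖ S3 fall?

(S1 ∪ S2) ∖ S3 splits into 2 disjoint pieces (area 44, area 2).

2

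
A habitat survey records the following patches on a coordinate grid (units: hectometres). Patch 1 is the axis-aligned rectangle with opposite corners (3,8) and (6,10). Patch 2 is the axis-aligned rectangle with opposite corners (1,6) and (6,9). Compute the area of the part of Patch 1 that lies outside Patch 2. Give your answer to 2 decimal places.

3.00

|Patch 1∩Patch 2|: x∈[3,6], y∈[8,9] → 3·1 = 3.
|Patch 1| = 6.
|Patch 1 ∖ Patch 2| = |Patch 1| − |Patch 1∩Patch 2| = 6 − 3 = 3.00.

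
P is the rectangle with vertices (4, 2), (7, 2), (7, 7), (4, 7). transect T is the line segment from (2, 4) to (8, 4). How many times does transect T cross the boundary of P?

2

The segment meets the boundary at (7,4), (4,4).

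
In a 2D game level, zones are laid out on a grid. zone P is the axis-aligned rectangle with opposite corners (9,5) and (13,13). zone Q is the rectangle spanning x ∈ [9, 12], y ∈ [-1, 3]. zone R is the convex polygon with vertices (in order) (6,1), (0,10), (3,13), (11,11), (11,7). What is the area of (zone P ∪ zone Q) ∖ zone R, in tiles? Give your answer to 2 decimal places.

|zone P ∪ zone Q| = 44.
|(zone P ∪ zone Q) ∩ zone R| = 10.8333.
|(zone P ∪ zone Q) ∖ zone R| = 44 − 10.8333 = 33.17.

33.17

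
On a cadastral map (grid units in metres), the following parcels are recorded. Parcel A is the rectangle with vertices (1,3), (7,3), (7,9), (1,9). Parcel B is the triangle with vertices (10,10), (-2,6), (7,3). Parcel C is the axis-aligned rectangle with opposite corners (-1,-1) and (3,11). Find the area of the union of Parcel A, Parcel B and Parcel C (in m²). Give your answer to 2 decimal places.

By inclusion–exclusion:
Individual areas: |Parcel A| = 36, |Parcel B| = 36, |Parcel C| = 48.
|Parcel A∩Parcel B| = 24.
|Parcel A∩Parcel C|: x∈[1,3], y∈[3,9] → 2·6 = 12.
|Parcel B∩Parcel C| = 8.
|Parcel A∩Parcel B∩Parcel C| = 5.3333.
|Parcel A ∪ Parcel B ∪ Parcel C| = 120 − 44 + 5.3333 = 81.33.

81.33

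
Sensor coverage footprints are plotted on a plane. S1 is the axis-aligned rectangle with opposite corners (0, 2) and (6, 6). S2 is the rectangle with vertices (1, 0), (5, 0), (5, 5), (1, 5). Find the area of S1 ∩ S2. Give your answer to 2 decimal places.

12.00

|S1∩S2|: x∈[1,5], y∈[2,5] → 4·3 = 12.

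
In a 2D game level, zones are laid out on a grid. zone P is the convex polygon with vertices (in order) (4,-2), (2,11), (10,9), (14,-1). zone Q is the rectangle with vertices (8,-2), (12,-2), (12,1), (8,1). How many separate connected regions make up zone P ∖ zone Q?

1

zone P ∖ zone Q is a single connected region.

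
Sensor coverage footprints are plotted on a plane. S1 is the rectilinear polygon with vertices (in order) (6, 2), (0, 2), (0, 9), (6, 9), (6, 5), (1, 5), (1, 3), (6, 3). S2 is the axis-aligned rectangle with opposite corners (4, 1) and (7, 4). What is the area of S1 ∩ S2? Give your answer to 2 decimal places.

The intersection is the polygon with vertices (4,2), (4,3), (6,3), (6,2).
By the shoelace formula its area is 2.00.

2.00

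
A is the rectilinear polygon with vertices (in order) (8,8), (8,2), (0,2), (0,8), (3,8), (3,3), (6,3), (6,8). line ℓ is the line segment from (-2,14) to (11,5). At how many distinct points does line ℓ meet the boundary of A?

2

The segment meets the boundary at (8,7.077), (6.667,8).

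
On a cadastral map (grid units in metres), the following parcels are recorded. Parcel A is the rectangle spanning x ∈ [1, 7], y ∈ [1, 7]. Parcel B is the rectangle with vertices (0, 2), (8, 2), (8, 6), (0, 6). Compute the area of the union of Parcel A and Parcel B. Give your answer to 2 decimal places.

44.00

By inclusion–exclusion:
Individual areas: |Parcel A| = 36, |Parcel B| = 32.
|Parcel A∩Parcel B|: x∈[1,7], y∈[2,6] → 6·4 = 24.
|Parcel A ∪ Parcel B| = 68 − 24 = 44.00.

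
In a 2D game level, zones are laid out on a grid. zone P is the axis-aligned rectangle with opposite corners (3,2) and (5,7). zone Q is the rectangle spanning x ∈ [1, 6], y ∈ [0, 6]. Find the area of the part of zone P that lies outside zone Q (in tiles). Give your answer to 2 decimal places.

2.00

|zone P∩zone Q|: x∈[3,5], y∈[2,6] → 2·4 = 8.
|zone P| = 10.
|zone P ∖ zone Q| = |zone P| − |zone P∩zone Q| = 10 − 8 = 2.00.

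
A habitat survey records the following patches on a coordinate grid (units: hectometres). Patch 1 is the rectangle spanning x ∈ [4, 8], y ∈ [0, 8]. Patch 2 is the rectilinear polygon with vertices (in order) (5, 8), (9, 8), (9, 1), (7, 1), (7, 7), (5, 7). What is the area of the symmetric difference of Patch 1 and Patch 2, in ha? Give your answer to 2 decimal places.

30.00

|Patch 1| = 32, |Patch 2| = 16, |Patch 1∩Patch 2| = 9.
|Patch 1 △ Patch 2| = |Patch 1| + |Patch 2| − 2·|Patch 1∩Patch 2| = 32 + 16 − 18 = 30.00.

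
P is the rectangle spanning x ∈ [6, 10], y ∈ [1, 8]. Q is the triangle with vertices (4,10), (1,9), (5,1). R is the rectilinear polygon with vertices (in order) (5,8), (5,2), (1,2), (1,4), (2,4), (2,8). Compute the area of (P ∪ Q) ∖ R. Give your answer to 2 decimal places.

|P ∪ Q| = 42.
|(P ∪ Q) ∩ R| = 9.0833.
|(P ∪ Q) ∖ R| = 42 − 9.0833 = 32.92.

32.92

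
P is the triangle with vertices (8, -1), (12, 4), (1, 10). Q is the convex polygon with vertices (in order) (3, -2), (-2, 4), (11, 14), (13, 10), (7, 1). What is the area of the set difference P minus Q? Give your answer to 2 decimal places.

|P| = 39.5, |P∩Q| = 24.1735.
|P ∖ Q| = |P| − |P∩Q| = 39.5 − 24.1735 = 15.33.

15.33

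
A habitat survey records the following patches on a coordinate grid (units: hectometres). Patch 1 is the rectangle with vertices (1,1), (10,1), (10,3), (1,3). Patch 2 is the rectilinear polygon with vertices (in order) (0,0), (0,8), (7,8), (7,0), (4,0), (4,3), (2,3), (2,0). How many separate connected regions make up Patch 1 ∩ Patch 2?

Patch 1 ∩ Patch 2 splits into 2 disjoint pieces (area 6, area 2).

2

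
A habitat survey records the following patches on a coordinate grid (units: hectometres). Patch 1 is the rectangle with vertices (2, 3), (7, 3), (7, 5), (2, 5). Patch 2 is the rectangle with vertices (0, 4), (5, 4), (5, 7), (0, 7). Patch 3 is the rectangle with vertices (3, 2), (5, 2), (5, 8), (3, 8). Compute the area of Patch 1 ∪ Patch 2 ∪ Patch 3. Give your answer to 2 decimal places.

By inclusion–exclusion:
Individual areas: |Patch 1| = 10, |Patch 2| = 15, |Patch 3| = 12.
|Patch 1∩Patch 2|: x∈[2,5], y∈[4,5] → 3·1 = 3.
|Patch 1∩Patch 3|: x∈[3,5], y∈[3,5] → 2·2 = 4.
|Patch 2∩Patch 3|: x∈[3,5], y∈[4,7] → 2·3 = 6.
|Patch 1∩Patch 2∩Patch 3| = 2.
|Patch 1 ∪ Patch 2 ∪ Patch 3| = 37 − 13 + 2 = 26.00.

26.00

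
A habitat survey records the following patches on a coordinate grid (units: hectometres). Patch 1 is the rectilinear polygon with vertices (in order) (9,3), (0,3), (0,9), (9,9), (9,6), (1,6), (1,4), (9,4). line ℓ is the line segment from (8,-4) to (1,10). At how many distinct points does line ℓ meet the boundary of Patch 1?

The segment meets the boundary at (3,6), (4,4), (4.5,3), (1.5,9).

4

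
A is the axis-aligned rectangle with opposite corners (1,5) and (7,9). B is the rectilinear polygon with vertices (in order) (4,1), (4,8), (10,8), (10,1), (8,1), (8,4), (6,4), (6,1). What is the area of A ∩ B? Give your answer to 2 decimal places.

The intersection is the polygon with vertices (7,5), (4,5), (4,8), (7,8).
By the shoelace formula its area is 9.00.

9.00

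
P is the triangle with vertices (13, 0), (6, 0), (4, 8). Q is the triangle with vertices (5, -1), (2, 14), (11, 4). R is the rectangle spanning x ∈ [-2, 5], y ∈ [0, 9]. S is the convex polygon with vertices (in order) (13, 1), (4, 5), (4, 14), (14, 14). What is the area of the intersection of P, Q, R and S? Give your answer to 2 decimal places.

The intersection is the polygon with vertices (5,7.111), (5,4.556), (4.844,4.625), (4,8).
By the shoelace formula its area is 1.51.

1.51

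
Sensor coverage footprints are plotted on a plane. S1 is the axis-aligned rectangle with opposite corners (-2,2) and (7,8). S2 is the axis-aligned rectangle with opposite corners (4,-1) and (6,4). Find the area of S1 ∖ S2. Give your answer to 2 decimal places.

50.00

|S1∩S2|: x∈[4,6], y∈[2,4] → 2·2 = 4.
|S1| = 54.
|S1 ∖ S2| = |S1| − |S1∩S2| = 54 − 4 = 50.00.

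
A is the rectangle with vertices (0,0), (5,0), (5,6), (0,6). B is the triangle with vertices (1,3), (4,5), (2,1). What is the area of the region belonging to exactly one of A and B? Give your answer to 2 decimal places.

26.00

|A| = 30, |B| = 4, |A∩B| = 4.
|A △ B| = |A| + |B| − 2·|A∩B| = 30 + 4 − 8 = 26.00.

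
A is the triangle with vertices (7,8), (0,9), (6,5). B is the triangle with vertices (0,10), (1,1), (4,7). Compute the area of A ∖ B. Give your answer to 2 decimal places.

|A| = 11, |A∩B| = 2.4229.
|A ∖ B| = |A| − |A∩B| = 11 − 2.4229 = 8.58.

8.58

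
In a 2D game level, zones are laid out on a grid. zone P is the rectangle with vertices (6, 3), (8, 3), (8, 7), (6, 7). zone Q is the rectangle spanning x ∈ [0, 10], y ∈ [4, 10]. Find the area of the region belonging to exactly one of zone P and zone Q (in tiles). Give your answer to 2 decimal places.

|zone P∩zone Q|: x∈[6,8], y∈[4,7] → 2·3 = 6.
|zone P △ zone Q| = |zone P| + |zone Q| − 2·|zone P∩zone Q| = 8 + 60 − 12 = 56.00.

56.00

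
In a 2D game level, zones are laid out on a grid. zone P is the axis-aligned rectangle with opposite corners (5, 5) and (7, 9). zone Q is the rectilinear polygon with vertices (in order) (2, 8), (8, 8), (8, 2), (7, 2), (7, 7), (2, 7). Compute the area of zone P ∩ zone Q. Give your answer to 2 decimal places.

2.00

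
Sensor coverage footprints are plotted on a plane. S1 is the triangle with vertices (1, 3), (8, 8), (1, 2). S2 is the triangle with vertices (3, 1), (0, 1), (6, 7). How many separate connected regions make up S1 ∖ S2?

2

S1 ∖ S2 splits into 2 disjoint pieces (area 1.75, area 0.4375).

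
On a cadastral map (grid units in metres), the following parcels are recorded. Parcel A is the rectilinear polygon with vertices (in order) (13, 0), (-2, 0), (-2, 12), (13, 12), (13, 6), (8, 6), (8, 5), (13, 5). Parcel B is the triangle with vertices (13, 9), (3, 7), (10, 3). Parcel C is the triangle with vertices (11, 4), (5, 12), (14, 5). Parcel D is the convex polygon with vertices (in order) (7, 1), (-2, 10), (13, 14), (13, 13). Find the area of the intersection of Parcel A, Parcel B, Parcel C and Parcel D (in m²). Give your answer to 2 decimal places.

The intersection is the polygon with vertices (10.4,7.8), (9.5,6), (8,8), (9.704,8.341).
By the shoelace formula its area is 2.83.

2.83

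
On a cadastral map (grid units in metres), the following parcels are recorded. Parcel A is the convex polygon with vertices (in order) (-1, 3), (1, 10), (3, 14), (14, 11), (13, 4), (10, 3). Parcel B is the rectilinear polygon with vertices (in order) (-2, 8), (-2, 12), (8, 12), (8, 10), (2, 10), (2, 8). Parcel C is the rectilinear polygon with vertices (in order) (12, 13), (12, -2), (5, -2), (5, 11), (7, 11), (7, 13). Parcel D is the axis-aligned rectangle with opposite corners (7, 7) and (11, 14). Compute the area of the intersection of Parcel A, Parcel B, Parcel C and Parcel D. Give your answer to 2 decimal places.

2.00

The intersection is the polygon with vertices (8,10), (7,10), (7,11), (7,12), (8,12).
By the shoelace formula its area is 2.00.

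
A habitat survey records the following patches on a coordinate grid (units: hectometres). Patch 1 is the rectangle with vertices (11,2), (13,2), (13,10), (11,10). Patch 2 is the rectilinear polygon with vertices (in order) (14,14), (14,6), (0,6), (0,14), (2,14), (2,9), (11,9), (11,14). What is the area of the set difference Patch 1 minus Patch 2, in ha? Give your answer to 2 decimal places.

|Patch 1| = 16, |Patch 1∩Patch 2| = 8.
|Patch 1 ∖ Patch 2| = |Patch 1| − |Patch 1∩Patch 2| = 16 − 8 = 8.00.

8.00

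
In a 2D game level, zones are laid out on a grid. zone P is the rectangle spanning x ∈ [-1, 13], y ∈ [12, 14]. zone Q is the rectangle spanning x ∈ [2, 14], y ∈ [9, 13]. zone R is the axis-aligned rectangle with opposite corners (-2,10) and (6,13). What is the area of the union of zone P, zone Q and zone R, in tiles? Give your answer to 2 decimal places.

74.00

By inclusion–exclusion:
Individual areas: |zone P| = 28, |zone Q| = 48, |zone R| = 24.
|zone P∩zone Q|: x∈[2,13], y∈[12,13] → 11·1 = 11.
|zone P∩zone R|: x∈[-1,6], y∈[12,13] → 7·1 = 7.
|zone Q∩zone R|: x∈[2,6], y∈[10,13] → 4·3 = 12.
|zone P∩zone Q∩zone R| = 4.
|zone P ∪ zone Q ∪ zone R| = 100 − 30 + 4 = 74.00.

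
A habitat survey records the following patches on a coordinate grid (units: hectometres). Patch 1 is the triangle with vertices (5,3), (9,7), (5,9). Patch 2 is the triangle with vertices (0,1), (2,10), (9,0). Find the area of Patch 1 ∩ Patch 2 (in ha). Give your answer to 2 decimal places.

1.52

The intersection is the polygon with vertices (5,3), (5,5.714), (6.118,4.118).
By the shoelace formula its area is 1.52.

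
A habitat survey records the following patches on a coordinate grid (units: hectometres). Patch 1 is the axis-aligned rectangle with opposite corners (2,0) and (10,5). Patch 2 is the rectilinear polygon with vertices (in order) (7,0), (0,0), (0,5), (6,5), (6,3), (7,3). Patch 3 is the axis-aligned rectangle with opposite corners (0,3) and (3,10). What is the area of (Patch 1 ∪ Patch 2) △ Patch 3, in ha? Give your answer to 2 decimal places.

59.00

|Patch 1 ∪ Patch 2| = 50.
|(Patch 1 ∪ Patch 2) ∩ Patch 3| = 6.
|(Patch 1 ∪ Patch 2) △ Patch 3| = 50 + 21 − 12 = 59.00.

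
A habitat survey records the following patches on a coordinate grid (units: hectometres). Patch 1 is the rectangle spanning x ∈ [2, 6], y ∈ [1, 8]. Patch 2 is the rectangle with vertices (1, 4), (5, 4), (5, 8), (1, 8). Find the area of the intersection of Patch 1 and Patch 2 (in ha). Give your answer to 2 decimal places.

12.00

|Patch 1∩Patch 2|: x∈[2,5], y∈[4,8] → 3·4 = 12.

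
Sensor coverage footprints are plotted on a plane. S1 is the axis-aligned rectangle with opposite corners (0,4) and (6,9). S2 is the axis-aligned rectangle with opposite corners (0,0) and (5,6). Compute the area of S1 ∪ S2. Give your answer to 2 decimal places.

By inclusion–exclusion:
Individual areas: |S1| = 30, |S2| = 30.
|S1∩S2|: x∈[0,5], y∈[4,6] → 5·2 = 10.
|S1 ∪ S2| = 60 − 10 = 50.00.

50.00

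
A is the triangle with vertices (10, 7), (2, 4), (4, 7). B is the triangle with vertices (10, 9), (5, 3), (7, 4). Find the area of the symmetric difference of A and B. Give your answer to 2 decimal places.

11.68

|A| = 9, |B| = 3.5, |A∩B| = 0.4092.
|A △ B| = |A| + |B| − 2·|A∩B| = 9 + 3.5 − 0.8184 = 11.68.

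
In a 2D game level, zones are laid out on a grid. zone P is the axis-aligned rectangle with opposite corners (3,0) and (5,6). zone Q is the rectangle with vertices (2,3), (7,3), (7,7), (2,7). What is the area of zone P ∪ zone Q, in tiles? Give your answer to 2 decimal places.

26.00

By inclusion–exclusion:
Individual areas: |zone P| = 12, |zone Q| = 20.
|zone P∩zone Q|: x∈[3,5], y∈[3,6] → 2·3 = 6.
|zone P ∪ zone Q| = 32 − 6 = 26.00.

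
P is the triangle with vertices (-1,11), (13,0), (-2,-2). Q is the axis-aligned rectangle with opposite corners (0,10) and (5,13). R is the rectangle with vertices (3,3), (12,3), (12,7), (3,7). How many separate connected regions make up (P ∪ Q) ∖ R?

1

(P ∪ Q) ∖ R is a single connected region.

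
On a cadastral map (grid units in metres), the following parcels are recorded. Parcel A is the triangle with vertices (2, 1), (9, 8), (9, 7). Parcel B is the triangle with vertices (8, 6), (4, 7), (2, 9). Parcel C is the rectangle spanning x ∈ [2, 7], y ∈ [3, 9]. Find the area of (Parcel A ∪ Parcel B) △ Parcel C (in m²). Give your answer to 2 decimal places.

27.78

|Parcel A ∪ Parcel B| = 6.435.
|(Parcel A ∪ Parcel B) ∩ Parcel C| = 4.3274.
|(Parcel A ∪ Parcel B) △ Parcel C| = 6.435 + 30 − 8.6548 = 27.78.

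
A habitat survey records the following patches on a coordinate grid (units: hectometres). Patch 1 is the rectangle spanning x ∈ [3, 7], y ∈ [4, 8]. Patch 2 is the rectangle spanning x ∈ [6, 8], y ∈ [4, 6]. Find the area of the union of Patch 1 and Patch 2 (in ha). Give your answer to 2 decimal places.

By inclusion–exclusion:
Individual areas: |Patch 1| = 16, |Patch 2| = 4.
|Patch 1∩Patch 2|: x∈[6,7], y∈[4,6] → 1·2 = 2.
|Patch 1 ∪ Patch 2| = 20 − 2 = 18.00.

18.00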